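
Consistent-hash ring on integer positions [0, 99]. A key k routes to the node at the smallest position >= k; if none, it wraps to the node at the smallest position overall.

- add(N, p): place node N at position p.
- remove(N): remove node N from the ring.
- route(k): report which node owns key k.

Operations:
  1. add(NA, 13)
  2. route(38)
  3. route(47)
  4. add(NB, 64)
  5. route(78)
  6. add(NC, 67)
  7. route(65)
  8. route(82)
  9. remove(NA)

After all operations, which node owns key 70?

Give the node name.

Answer: NB

Derivation:
Op 1: add NA@13 -> ring=[13:NA]
Op 2: route key 38: none >= 38, wrap to smallest pos 13 -> NA
Op 3: route key 47: none >= 47, wrap to smallest pos 13 -> NA
Op 4: add NB@64 -> ring=[13:NA,64:NB]
Op 5: route key 78: none >= 78, wrap to smallest pos 13 -> NA
Op 6: add NC@67 -> ring=[13:NA,64:NB,67:NC]
Op 7: route key 65: smallest pos >= 65 is 67 -> NC
Op 8: route key 82: none >= 82, wrap to smallest pos 13 -> NA
Op 9: remove NA -> ring=[64:NB,67:NC]
Final route key 70: none >= 70, wrap to smallest pos 64 -> NB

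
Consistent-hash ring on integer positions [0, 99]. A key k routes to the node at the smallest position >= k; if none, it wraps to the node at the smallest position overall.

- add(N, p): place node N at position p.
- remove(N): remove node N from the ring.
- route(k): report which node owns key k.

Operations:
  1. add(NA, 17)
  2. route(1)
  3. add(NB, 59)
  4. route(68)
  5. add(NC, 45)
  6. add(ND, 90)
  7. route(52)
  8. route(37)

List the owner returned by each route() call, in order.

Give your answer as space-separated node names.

Answer: NA NA NB NC

Derivation:
Op 1: add NA@17 -> ring=[17:NA]
Op 2: route key 1: smallest pos >= 1 is 17 -> NA
Op 3: add NB@59 -> ring=[17:NA,59:NB]
Op 4: route key 68: none >= 68, wrap to smallest pos 17 -> NA
Op 5: add NC@45 -> ring=[17:NA,45:NC,59:NB]
Op 6: add ND@90 -> ring=[17:NA,45:NC,59:NB,90:ND]
Op 7: route key 52: smallest pos >= 52 is 59 -> NB
Op 8: route key 37: smallest pos >= 37 is 45 -> NC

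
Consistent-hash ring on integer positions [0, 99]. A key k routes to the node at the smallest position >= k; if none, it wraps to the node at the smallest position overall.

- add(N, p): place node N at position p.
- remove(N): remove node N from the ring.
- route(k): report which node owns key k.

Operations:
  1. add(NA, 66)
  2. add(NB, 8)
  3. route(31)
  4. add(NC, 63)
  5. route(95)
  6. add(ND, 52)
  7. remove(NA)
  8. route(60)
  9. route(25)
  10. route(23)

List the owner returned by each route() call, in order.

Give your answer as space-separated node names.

Answer: NA NB NC ND ND

Derivation:
Op 1: add NA@66 -> ring=[66:NA]
Op 2: add NB@8 -> ring=[8:NB,66:NA]
Op 3: route key 31: smallest pos >= 31 is 66 -> NA
Op 4: add NC@63 -> ring=[8:NB,63:NC,66:NA]
Op 5: route key 95: none >= 95, wrap to smallest pos 8 -> NB
Op 6: add ND@52 -> ring=[8:NB,52:ND,63:NC,66:NA]
Op 7: remove NA -> ring=[8:NB,52:ND,63:NC]
Op 8: route key 60: smallest pos >= 60 is 63 -> NC
Op 9: route key 25: smallest pos >= 25 is 52 -> ND
Op 10: route key 23: smallest pos >= 23 is 52 -> ND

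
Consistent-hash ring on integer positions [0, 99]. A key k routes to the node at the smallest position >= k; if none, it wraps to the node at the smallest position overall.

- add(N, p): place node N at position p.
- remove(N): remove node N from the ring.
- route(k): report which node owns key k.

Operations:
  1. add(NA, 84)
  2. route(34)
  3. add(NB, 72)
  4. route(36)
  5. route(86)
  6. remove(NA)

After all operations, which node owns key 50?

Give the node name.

Answer: NB

Derivation:
Op 1: add NA@84 -> ring=[84:NA]
Op 2: route key 34: smallest pos >= 34 is 84 -> NA
Op 3: add NB@72 -> ring=[72:NB,84:NA]
Op 4: route key 36: smallest pos >= 36 is 72 -> NB
Op 5: route key 86: none >= 86, wrap to smallest pos 72 -> NB
Op 6: remove NA -> ring=[72:NB]
Final route key 50: smallest pos >= 50 is 72 -> NB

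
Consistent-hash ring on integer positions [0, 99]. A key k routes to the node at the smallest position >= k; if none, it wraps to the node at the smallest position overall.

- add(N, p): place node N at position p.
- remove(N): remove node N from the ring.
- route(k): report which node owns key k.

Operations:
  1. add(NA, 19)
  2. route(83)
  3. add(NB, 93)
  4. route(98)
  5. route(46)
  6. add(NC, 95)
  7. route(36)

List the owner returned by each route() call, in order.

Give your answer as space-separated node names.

Answer: NA NA NB NB

Derivation:
Op 1: add NA@19 -> ring=[19:NA]
Op 2: route key 83: none >= 83, wrap to smallest pos 19 -> NA
Op 3: add NB@93 -> ring=[19:NA,93:NB]
Op 4: route key 98: none >= 98, wrap to smallest pos 19 -> NA
Op 5: route key 46: smallest pos >= 46 is 93 -> NB
Op 6: add NC@95 -> ring=[19:NA,93:NB,95:NC]
Op 7: route key 36: smallest pos >= 36 is 93 -> NB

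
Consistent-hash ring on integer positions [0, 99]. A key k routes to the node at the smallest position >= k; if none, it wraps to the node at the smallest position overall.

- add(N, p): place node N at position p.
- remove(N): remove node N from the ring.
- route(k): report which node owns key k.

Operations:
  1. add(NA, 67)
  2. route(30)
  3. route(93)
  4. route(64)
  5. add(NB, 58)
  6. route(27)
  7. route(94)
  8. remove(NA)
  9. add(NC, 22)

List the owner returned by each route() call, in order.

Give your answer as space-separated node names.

Op 1: add NA@67 -> ring=[67:NA]
Op 2: route key 30: smallest pos >= 30 is 67 -> NA
Op 3: route key 93: none >= 93, wrap to smallest pos 67 -> NA
Op 4: route key 64: smallest pos >= 64 is 67 -> NA
Op 5: add NB@58 -> ring=[58:NB,67:NA]
Op 6: route key 27: smallest pos >= 27 is 58 -> NB
Op 7: route key 94: none >= 94, wrap to smallest pos 58 -> NB
Op 8: remove NA -> ring=[58:NB]
Op 9: add NC@22 -> ring=[22:NC,58:NB]

Answer: NA NA NA NB NB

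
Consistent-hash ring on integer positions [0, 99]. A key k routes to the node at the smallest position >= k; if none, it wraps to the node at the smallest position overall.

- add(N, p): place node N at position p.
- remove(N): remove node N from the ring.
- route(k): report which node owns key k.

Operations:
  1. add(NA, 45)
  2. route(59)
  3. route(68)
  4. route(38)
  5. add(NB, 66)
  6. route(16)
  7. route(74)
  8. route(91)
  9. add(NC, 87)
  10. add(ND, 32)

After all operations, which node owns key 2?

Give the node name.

Answer: ND

Derivation:
Op 1: add NA@45 -> ring=[45:NA]
Op 2: route key 59: none >= 59, wrap to smallest pos 45 -> NA
Op 3: route key 68: none >= 68, wrap to smallest pos 45 -> NA
Op 4: route key 38: smallest pos >= 38 is 45 -> NA
Op 5: add NB@66 -> ring=[45:NA,66:NB]
Op 6: route key 16: smallest pos >= 16 is 45 -> NA
Op 7: route key 74: none >= 74, wrap to smallest pos 45 -> NA
Op 8: route key 91: none >= 91, wrap to smallest pos 45 -> NA
Op 9: add NC@87 -> ring=[45:NA,66:NB,87:NC]
Op 10: add ND@32 -> ring=[32:ND,45:NA,66:NB,87:NC]
Final route key 2: smallest pos >= 2 is 32 -> ND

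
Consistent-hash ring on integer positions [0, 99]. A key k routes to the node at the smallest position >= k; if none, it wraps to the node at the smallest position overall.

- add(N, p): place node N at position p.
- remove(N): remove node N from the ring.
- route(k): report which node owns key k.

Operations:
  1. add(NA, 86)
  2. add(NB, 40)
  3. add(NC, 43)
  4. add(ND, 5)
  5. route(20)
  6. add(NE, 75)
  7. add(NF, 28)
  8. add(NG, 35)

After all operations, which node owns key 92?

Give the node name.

Answer: ND

Derivation:
Op 1: add NA@86 -> ring=[86:NA]
Op 2: add NB@40 -> ring=[40:NB,86:NA]
Op 3: add NC@43 -> ring=[40:NB,43:NC,86:NA]
Op 4: add ND@5 -> ring=[5:ND,40:NB,43:NC,86:NA]
Op 5: route key 20: smallest pos >= 20 is 40 -> NB
Op 6: add NE@75 -> ring=[5:ND,40:NB,43:NC,75:NE,86:NA]
Op 7: add NF@28 -> ring=[5:ND,28:NF,40:NB,43:NC,75:NE,86:NA]
Op 8: add NG@35 -> ring=[5:ND,28:NF,35:NG,40:NB,43:NC,75:NE,86:NA]
Final route key 92: none >= 92, wrap to smallest pos 5 -> ND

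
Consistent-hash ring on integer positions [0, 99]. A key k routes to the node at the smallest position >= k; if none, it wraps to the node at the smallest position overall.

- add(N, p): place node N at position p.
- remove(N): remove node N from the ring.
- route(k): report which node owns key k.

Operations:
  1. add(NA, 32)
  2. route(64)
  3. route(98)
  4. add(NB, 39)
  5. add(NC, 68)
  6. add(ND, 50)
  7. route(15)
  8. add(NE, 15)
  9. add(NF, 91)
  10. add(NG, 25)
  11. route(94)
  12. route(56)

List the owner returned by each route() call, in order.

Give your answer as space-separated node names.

Answer: NA NA NA NE NC

Derivation:
Op 1: add NA@32 -> ring=[32:NA]
Op 2: route key 64: none >= 64, wrap to smallest pos 32 -> NA
Op 3: route key 98: none >= 98, wrap to smallest pos 32 -> NA
Op 4: add NB@39 -> ring=[32:NA,39:NB]
Op 5: add NC@68 -> ring=[32:NA,39:NB,68:NC]
Op 6: add ND@50 -> ring=[32:NA,39:NB,50:ND,68:NC]
Op 7: route key 15: smallest pos >= 15 is 32 -> NA
Op 8: add NE@15 -> ring=[15:NE,32:NA,39:NB,50:ND,68:NC]
Op 9: add NF@91 -> ring=[15:NE,32:NA,39:NB,50:ND,68:NC,91:NF]
Op 10: add NG@25 -> ring=[15:NE,25:NG,32:NA,39:NB,50:ND,68:NC,91:NF]
Op 11: route key 94: none >= 94, wrap to smallest pos 15 -> NE
Op 12: route key 56: smallest pos >= 56 is 68 -> NC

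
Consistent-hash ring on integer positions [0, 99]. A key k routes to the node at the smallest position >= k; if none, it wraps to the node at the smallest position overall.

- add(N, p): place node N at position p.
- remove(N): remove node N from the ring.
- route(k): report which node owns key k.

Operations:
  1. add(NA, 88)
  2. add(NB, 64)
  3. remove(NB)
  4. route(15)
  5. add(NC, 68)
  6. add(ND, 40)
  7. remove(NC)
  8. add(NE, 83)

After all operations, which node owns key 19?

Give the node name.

Answer: ND

Derivation:
Op 1: add NA@88 -> ring=[88:NA]
Op 2: add NB@64 -> ring=[64:NB,88:NA]
Op 3: remove NB -> ring=[88:NA]
Op 4: route key 15: smallest pos >= 15 is 88 -> NA
Op 5: add NC@68 -> ring=[68:NC,88:NA]
Op 6: add ND@40 -> ring=[40:ND,68:NC,88:NA]
Op 7: remove NC -> ring=[40:ND,88:NA]
Op 8: add NE@83 -> ring=[40:ND,83:NE,88:NA]
Final route key 19: smallest pos >= 19 is 40 -> ND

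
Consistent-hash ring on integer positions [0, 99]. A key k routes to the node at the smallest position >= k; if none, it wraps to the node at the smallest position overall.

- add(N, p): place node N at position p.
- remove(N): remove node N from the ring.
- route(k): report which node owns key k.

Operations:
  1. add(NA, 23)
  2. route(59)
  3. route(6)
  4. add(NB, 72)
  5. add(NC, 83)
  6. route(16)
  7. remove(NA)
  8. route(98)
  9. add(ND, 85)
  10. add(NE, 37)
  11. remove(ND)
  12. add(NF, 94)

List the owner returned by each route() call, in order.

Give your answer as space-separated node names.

Op 1: add NA@23 -> ring=[23:NA]
Op 2: route key 59: none >= 59, wrap to smallest pos 23 -> NA
Op 3: route key 6: smallest pos >= 6 is 23 -> NA
Op 4: add NB@72 -> ring=[23:NA,72:NB]
Op 5: add NC@83 -> ring=[23:NA,72:NB,83:NC]
Op 6: route key 16: smallest pos >= 16 is 23 -> NA
Op 7: remove NA -> ring=[72:NB,83:NC]
Op 8: route key 98: none >= 98, wrap to smallest pos 72 -> NB
Op 9: add ND@85 -> ring=[72:NB,83:NC,85:ND]
Op 10: add NE@37 -> ring=[37:NE,72:NB,83:NC,85:ND]
Op 11: remove ND -> ring=[37:NE,72:NB,83:NC]
Op 12: add NF@94 -> ring=[37:NE,72:NB,83:NC,94:NF]

Answer: NA NA NA NB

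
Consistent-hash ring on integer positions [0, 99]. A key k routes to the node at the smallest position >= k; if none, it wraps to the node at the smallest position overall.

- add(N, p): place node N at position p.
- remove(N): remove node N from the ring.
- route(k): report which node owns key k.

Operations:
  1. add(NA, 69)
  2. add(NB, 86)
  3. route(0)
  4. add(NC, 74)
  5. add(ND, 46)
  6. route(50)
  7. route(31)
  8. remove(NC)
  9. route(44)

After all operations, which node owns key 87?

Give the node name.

Answer: ND

Derivation:
Op 1: add NA@69 -> ring=[69:NA]
Op 2: add NB@86 -> ring=[69:NA,86:NB]
Op 3: route key 0: smallest pos >= 0 is 69 -> NA
Op 4: add NC@74 -> ring=[69:NA,74:NC,86:NB]
Op 5: add ND@46 -> ring=[46:ND,69:NA,74:NC,86:NB]
Op 6: route key 50: smallest pos >= 50 is 69 -> NA
Op 7: route key 31: smallest pos >= 31 is 46 -> ND
Op 8: remove NC -> ring=[46:ND,69:NA,86:NB]
Op 9: route key 44: smallest pos >= 44 is 46 -> ND
Final route key 87: none >= 87, wrap to smallest pos 46 -> ND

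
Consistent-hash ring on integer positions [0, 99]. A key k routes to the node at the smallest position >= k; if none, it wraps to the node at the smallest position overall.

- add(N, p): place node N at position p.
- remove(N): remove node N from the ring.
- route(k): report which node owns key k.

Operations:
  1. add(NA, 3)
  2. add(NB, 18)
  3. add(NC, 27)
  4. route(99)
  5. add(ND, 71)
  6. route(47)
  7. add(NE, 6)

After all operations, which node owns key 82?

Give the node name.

Answer: NA

Derivation:
Op 1: add NA@3 -> ring=[3:NA]
Op 2: add NB@18 -> ring=[3:NA,18:NB]
Op 3: add NC@27 -> ring=[3:NA,18:NB,27:NC]
Op 4: route key 99: none >= 99, wrap to smallest pos 3 -> NA
Op 5: add ND@71 -> ring=[3:NA,18:NB,27:NC,71:ND]
Op 6: route key 47: smallest pos >= 47 is 71 -> ND
Op 7: add NE@6 -> ring=[3:NA,6:NE,18:NB,27:NC,71:ND]
Final route key 82: none >= 82, wrap to smallest pos 3 -> NA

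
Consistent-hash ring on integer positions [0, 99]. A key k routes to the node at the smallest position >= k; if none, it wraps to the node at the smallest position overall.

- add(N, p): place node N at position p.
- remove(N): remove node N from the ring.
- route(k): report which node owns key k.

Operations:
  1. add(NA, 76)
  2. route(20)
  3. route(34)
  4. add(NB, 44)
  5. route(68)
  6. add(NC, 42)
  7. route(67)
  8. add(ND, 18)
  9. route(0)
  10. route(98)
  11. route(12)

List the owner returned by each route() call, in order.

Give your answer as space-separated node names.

Answer: NA NA NA NA ND ND ND

Derivation:
Op 1: add NA@76 -> ring=[76:NA]
Op 2: route key 20: smallest pos >= 20 is 76 -> NA
Op 3: route key 34: smallest pos >= 34 is 76 -> NA
Op 4: add NB@44 -> ring=[44:NB,76:NA]
Op 5: route key 68: smallest pos >= 68 is 76 -> NA
Op 6: add NC@42 -> ring=[42:NC,44:NB,76:NA]
Op 7: route key 67: smallest pos >= 67 is 76 -> NA
Op 8: add ND@18 -> ring=[18:ND,42:NC,44:NB,76:NA]
Op 9: route key 0: smallest pos >= 0 is 18 -> ND
Op 10: route key 98: none >= 98, wrap to smallest pos 18 -> ND
Op 11: route key 12: smallest pos >= 12 is 18 -> ND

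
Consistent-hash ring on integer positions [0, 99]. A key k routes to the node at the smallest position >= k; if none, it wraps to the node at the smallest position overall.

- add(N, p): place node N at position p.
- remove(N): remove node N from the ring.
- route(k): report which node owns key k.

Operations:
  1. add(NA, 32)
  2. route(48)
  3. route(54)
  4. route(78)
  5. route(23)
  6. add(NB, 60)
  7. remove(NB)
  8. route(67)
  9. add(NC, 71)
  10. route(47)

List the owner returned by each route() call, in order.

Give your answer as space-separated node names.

Answer: NA NA NA NA NA NC

Derivation:
Op 1: add NA@32 -> ring=[32:NA]
Op 2: route key 48: none >= 48, wrap to smallest pos 32 -> NA
Op 3: route key 54: none >= 54, wrap to smallest pos 32 -> NA
Op 4: route key 78: none >= 78, wrap to smallest pos 32 -> NA
Op 5: route key 23: smallest pos >= 23 is 32 -> NA
Op 6: add NB@60 -> ring=[32:NA,60:NB]
Op 7: remove NB -> ring=[32:NA]
Op 8: route key 67: none >= 67, wrap to smallest pos 32 -> NA
Op 9: add NC@71 -> ring=[32:NA,71:NC]
Op 10: route key 47: smallest pos >= 47 is 71 -> NC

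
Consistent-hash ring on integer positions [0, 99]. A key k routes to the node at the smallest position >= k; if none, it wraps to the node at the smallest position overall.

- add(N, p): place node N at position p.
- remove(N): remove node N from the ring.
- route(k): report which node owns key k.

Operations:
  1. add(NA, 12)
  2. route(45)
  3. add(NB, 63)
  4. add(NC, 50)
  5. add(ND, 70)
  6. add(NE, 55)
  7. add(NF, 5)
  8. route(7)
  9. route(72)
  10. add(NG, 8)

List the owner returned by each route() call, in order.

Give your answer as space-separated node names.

Answer: NA NA NF

Derivation:
Op 1: add NA@12 -> ring=[12:NA]
Op 2: route key 45: none >= 45, wrap to smallest pos 12 -> NA
Op 3: add NB@63 -> ring=[12:NA,63:NB]
Op 4: add NC@50 -> ring=[12:NA,50:NC,63:NB]
Op 5: add ND@70 -> ring=[12:NA,50:NC,63:NB,70:ND]
Op 6: add NE@55 -> ring=[12:NA,50:NC,55:NE,63:NB,70:ND]
Op 7: add NF@5 -> ring=[5:NF,12:NA,50:NC,55:NE,63:NB,70:ND]
Op 8: route key 7: smallest pos >= 7 is 12 -> NA
Op 9: route key 72: none >= 72, wrap to smallest pos 5 -> NF
Op 10: add NG@8 -> ring=[5:NF,8:NG,12:NA,50:NC,55:NE,63:NB,70:ND]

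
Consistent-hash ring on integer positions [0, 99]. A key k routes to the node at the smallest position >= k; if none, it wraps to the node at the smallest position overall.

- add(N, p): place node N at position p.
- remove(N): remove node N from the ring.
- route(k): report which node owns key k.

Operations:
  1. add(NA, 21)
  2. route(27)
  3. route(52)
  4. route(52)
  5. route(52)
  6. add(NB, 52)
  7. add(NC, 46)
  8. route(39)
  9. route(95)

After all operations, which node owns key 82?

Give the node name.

Answer: NA

Derivation:
Op 1: add NA@21 -> ring=[21:NA]
Op 2: route key 27: none >= 27, wrap to smallest pos 21 -> NA
Op 3: route key 52: none >= 52, wrap to smallest pos 21 -> NA
Op 4: route key 52: none >= 52, wrap to smallest pos 21 -> NA
Op 5: route key 52: none >= 52, wrap to smallest pos 21 -> NA
Op 6: add NB@52 -> ring=[21:NA,52:NB]
Op 7: add NC@46 -> ring=[21:NA,46:NC,52:NB]
Op 8: route key 39: smallest pos >= 39 is 46 -> NC
Op 9: route key 95: none >= 95, wrap to smallest pos 21 -> NA
Final route key 82: none >= 82, wrap to smallest pos 21 -> NA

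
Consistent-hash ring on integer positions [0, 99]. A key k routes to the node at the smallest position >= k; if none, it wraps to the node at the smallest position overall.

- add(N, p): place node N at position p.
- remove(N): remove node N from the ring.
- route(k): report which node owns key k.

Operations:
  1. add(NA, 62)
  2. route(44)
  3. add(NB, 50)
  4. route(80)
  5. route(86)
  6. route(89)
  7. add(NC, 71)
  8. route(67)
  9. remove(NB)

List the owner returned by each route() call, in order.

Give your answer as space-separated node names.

Op 1: add NA@62 -> ring=[62:NA]
Op 2: route key 44: smallest pos >= 44 is 62 -> NA
Op 3: add NB@50 -> ring=[50:NB,62:NA]
Op 4: route key 80: none >= 80, wrap to smallest pos 50 -> NB
Op 5: route key 86: none >= 86, wrap to smallest pos 50 -> NB
Op 6: route key 89: none >= 89, wrap to smallest pos 50 -> NB
Op 7: add NC@71 -> ring=[50:NB,62:NA,71:NC]
Op 8: route key 67: smallest pos >= 67 is 71 -> NC
Op 9: remove NB -> ring=[62:NA,71:NC]

Answer: NA NB NB NB NC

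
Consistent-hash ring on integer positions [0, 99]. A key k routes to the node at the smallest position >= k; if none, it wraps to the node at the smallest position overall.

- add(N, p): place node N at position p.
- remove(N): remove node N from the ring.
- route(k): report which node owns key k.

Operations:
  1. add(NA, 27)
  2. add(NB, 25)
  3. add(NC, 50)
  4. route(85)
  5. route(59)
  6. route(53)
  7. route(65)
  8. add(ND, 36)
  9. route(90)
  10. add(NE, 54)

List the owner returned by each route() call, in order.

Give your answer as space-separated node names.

Answer: NB NB NB NB NB

Derivation:
Op 1: add NA@27 -> ring=[27:NA]
Op 2: add NB@25 -> ring=[25:NB,27:NA]
Op 3: add NC@50 -> ring=[25:NB,27:NA,50:NC]
Op 4: route key 85: none >= 85, wrap to smallest pos 25 -> NB
Op 5: route key 59: none >= 59, wrap to smallest pos 25 -> NB
Op 6: route key 53: none >= 53, wrap to smallest pos 25 -> NB
Op 7: route key 65: none >= 65, wrap to smallest pos 25 -> NB
Op 8: add ND@36 -> ring=[25:NB,27:NA,36:ND,50:NC]
Op 9: route key 90: none >= 90, wrap to smallest pos 25 -> NB
Op 10: add NE@54 -> ring=[25:NB,27:NA,36:ND,50:NC,54:NE]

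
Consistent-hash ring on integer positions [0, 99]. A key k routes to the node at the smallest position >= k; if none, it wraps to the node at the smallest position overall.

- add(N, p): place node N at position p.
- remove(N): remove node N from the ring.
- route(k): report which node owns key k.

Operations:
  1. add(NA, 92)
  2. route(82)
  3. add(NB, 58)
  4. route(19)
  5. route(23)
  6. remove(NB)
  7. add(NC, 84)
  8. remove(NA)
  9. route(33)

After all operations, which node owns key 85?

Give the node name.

Op 1: add NA@92 -> ring=[92:NA]
Op 2: route key 82: smallest pos >= 82 is 92 -> NA
Op 3: add NB@58 -> ring=[58:NB,92:NA]
Op 4: route key 19: smallest pos >= 19 is 58 -> NB
Op 5: route key 23: smallest pos >= 23 is 58 -> NB
Op 6: remove NB -> ring=[92:NA]
Op 7: add NC@84 -> ring=[84:NC,92:NA]
Op 8: remove NA -> ring=[84:NC]
Op 9: route key 33: smallest pos >= 33 is 84 -> NC
Final route key 85: none >= 85, wrap to smallest pos 84 -> NC

Answer: NC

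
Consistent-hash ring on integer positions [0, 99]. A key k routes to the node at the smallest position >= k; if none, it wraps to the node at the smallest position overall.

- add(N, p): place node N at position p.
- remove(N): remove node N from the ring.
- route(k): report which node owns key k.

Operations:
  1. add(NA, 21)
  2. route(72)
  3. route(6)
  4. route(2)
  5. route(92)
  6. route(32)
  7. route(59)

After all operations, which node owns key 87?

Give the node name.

Op 1: add NA@21 -> ring=[21:NA]
Op 2: route key 72: none >= 72, wrap to smallest pos 21 -> NA
Op 3: route key 6: smallest pos >= 6 is 21 -> NA
Op 4: route key 2: smallest pos >= 2 is 21 -> NA
Op 5: route key 92: none >= 92, wrap to smallest pos 21 -> NA
Op 6: route key 32: none >= 32, wrap to smallest pos 21 -> NA
Op 7: route key 59: none >= 59, wrap to smallest pos 21 -> NA
Final route key 87: none >= 87, wrap to smallest pos 21 -> NA

Answer: NA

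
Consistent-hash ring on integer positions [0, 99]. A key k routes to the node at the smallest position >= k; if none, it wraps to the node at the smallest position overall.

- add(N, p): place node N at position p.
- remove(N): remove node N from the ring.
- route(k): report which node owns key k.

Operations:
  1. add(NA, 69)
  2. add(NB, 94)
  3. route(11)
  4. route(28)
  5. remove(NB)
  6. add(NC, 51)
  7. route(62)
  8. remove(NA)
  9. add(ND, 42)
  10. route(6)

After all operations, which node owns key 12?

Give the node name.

Answer: ND

Derivation:
Op 1: add NA@69 -> ring=[69:NA]
Op 2: add NB@94 -> ring=[69:NA,94:NB]
Op 3: route key 11: smallest pos >= 11 is 69 -> NA
Op 4: route key 28: smallest pos >= 28 is 69 -> NA
Op 5: remove NB -> ring=[69:NA]
Op 6: add NC@51 -> ring=[51:NC,69:NA]
Op 7: route key 62: smallest pos >= 62 is 69 -> NA
Op 8: remove NA -> ring=[51:NC]
Op 9: add ND@42 -> ring=[42:ND,51:NC]
Op 10: route key 6: smallest pos >= 6 is 42 -> ND
Final route key 12: smallest pos >= 12 is 42 -> ND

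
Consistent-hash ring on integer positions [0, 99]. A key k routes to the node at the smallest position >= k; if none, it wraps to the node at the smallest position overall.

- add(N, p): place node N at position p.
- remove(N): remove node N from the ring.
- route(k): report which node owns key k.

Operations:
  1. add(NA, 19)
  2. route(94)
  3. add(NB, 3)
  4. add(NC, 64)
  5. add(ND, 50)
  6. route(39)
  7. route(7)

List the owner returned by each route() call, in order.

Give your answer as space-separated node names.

Answer: NA ND NA

Derivation:
Op 1: add NA@19 -> ring=[19:NA]
Op 2: route key 94: none >= 94, wrap to smallest pos 19 -> NA
Op 3: add NB@3 -> ring=[3:NB,19:NA]
Op 4: add NC@64 -> ring=[3:NB,19:NA,64:NC]
Op 5: add ND@50 -> ring=[3:NB,19:NA,50:ND,64:NC]
Op 6: route key 39: smallest pos >= 39 is 50 -> ND
Op 7: route key 7: smallest pos >= 7 is 19 -> NA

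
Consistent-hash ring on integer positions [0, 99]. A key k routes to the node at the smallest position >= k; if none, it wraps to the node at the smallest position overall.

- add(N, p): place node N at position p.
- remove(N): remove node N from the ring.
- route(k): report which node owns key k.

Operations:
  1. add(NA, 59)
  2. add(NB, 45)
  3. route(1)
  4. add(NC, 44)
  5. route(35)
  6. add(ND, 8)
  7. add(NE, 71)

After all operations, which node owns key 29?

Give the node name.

Op 1: add NA@59 -> ring=[59:NA]
Op 2: add NB@45 -> ring=[45:NB,59:NA]
Op 3: route key 1: smallest pos >= 1 is 45 -> NB
Op 4: add NC@44 -> ring=[44:NC,45:NB,59:NA]
Op 5: route key 35: smallest pos >= 35 is 44 -> NC
Op 6: add ND@8 -> ring=[8:ND,44:NC,45:NB,59:NA]
Op 7: add NE@71 -> ring=[8:ND,44:NC,45:NB,59:NA,71:NE]
Final route key 29: smallest pos >= 29 is 44 -> NC

Answer: NC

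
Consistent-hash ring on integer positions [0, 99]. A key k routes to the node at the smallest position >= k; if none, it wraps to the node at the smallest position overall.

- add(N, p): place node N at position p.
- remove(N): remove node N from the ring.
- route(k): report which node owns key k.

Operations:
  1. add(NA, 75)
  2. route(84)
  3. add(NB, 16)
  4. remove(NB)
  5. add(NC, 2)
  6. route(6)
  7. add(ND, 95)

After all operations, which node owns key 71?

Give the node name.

Answer: NA

Derivation:
Op 1: add NA@75 -> ring=[75:NA]
Op 2: route key 84: none >= 84, wrap to smallest pos 75 -> NA
Op 3: add NB@16 -> ring=[16:NB,75:NA]
Op 4: remove NB -> ring=[75:NA]
Op 5: add NC@2 -> ring=[2:NC,75:NA]
Op 6: route key 6: smallest pos >= 6 is 75 -> NA
Op 7: add ND@95 -> ring=[2:NC,75:NA,95:ND]
Final route key 71: smallest pos >= 71 is 75 -> NA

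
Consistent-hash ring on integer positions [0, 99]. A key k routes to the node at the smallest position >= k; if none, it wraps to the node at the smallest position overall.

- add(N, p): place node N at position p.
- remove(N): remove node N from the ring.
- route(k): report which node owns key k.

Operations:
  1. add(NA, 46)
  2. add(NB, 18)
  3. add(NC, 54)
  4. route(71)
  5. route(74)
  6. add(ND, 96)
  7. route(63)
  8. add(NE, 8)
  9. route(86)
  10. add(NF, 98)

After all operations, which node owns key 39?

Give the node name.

Op 1: add NA@46 -> ring=[46:NA]
Op 2: add NB@18 -> ring=[18:NB,46:NA]
Op 3: add NC@54 -> ring=[18:NB,46:NA,54:NC]
Op 4: route key 71: none >= 71, wrap to smallest pos 18 -> NB
Op 5: route key 74: none >= 74, wrap to smallest pos 18 -> NB
Op 6: add ND@96 -> ring=[18:NB,46:NA,54:NC,96:ND]
Op 7: route key 63: smallest pos >= 63 is 96 -> ND
Op 8: add NE@8 -> ring=[8:NE,18:NB,46:NA,54:NC,96:ND]
Op 9: route key 86: smallest pos >= 86 is 96 -> ND
Op 10: add NF@98 -> ring=[8:NE,18:NB,46:NA,54:NC,96:ND,98:NF]
Final route key 39: smallest pos >= 39 is 46 -> NA

Answer: NA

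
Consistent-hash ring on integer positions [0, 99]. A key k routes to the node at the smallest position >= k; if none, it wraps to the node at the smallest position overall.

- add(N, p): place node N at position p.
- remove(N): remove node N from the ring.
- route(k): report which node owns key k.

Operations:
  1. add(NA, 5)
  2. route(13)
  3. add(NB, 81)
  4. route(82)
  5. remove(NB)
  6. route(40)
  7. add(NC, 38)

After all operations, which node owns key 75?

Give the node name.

Op 1: add NA@5 -> ring=[5:NA]
Op 2: route key 13: none >= 13, wrap to smallest pos 5 -> NA
Op 3: add NB@81 -> ring=[5:NA,81:NB]
Op 4: route key 82: none >= 82, wrap to smallest pos 5 -> NA
Op 5: remove NB -> ring=[5:NA]
Op 6: route key 40: none >= 40, wrap to smallest pos 5 -> NA
Op 7: add NC@38 -> ring=[5:NA,38:NC]
Final route key 75: none >= 75, wrap to smallest pos 5 -> NA

Answer: NA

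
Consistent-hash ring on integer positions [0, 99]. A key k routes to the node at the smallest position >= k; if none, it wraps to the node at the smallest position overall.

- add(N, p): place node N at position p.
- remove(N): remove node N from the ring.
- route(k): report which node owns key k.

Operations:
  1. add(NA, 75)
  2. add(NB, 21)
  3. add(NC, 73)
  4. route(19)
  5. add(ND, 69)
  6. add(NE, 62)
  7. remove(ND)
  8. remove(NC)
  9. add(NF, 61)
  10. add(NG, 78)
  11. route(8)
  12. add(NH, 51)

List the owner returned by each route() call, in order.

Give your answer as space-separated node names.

Op 1: add NA@75 -> ring=[75:NA]
Op 2: add NB@21 -> ring=[21:NB,75:NA]
Op 3: add NC@73 -> ring=[21:NB,73:NC,75:NA]
Op 4: route key 19: smallest pos >= 19 is 21 -> NB
Op 5: add ND@69 -> ring=[21:NB,69:ND,73:NC,75:NA]
Op 6: add NE@62 -> ring=[21:NB,62:NE,69:ND,73:NC,75:NA]
Op 7: remove ND -> ring=[21:NB,62:NE,73:NC,75:NA]
Op 8: remove NC -> ring=[21:NB,62:NE,75:NA]
Op 9: add NF@61 -> ring=[21:NB,61:NF,62:NE,75:NA]
Op 10: add NG@78 -> ring=[21:NB,61:NF,62:NE,75:NA,78:NG]
Op 11: route key 8: smallest pos >= 8 is 21 -> NB
Op 12: add NH@51 -> ring=[21:NB,51:NH,61:NF,62:NE,75:NA,78:NG]

Answer: NB NB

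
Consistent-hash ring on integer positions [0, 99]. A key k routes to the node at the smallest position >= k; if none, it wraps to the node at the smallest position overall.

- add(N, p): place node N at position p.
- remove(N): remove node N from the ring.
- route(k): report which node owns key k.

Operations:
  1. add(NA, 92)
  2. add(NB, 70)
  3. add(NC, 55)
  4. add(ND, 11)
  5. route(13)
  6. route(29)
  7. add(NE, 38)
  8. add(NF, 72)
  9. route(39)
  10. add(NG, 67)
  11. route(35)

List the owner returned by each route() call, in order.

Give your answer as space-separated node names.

Answer: NC NC NC NE

Derivation:
Op 1: add NA@92 -> ring=[92:NA]
Op 2: add NB@70 -> ring=[70:NB,92:NA]
Op 3: add NC@55 -> ring=[55:NC,70:NB,92:NA]
Op 4: add ND@11 -> ring=[11:ND,55:NC,70:NB,92:NA]
Op 5: route key 13: smallest pos >= 13 is 55 -> NC
Op 6: route key 29: smallest pos >= 29 is 55 -> NC
Op 7: add NE@38 -> ring=[11:ND,38:NE,55:NC,70:NB,92:NA]
Op 8: add NF@72 -> ring=[11:ND,38:NE,55:NC,70:NB,72:NF,92:NA]
Op 9: route key 39: smallest pos >= 39 is 55 -> NC
Op 10: add NG@67 -> ring=[11:ND,38:NE,55:NC,67:NG,70:NB,72:NF,92:NA]
Op 11: route key 35: smallest pos >= 35 is 38 -> NE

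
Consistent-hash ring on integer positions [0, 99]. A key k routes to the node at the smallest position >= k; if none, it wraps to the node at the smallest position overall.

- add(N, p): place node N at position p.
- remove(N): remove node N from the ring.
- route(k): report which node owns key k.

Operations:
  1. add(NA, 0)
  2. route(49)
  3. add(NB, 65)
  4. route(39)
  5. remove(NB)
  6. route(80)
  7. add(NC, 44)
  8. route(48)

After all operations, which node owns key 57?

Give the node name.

Op 1: add NA@0 -> ring=[0:NA]
Op 2: route key 49: none >= 49, wrap to smallest pos 0 -> NA
Op 3: add NB@65 -> ring=[0:NA,65:NB]
Op 4: route key 39: smallest pos >= 39 is 65 -> NB
Op 5: remove NB -> ring=[0:NA]
Op 6: route key 80: none >= 80, wrap to smallest pos 0 -> NA
Op 7: add NC@44 -> ring=[0:NA,44:NC]
Op 8: route key 48: none >= 48, wrap to smallest pos 0 -> NA
Final route key 57: none >= 57, wrap to smallest pos 0 -> NA

Answer: NA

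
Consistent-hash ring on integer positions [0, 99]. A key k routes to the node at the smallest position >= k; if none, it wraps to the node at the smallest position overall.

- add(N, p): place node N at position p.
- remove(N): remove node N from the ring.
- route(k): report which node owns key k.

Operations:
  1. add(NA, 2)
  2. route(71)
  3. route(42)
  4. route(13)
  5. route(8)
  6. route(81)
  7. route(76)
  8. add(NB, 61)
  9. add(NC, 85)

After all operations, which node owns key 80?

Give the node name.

Op 1: add NA@2 -> ring=[2:NA]
Op 2: route key 71: none >= 71, wrap to smallest pos 2 -> NA
Op 3: route key 42: none >= 42, wrap to smallest pos 2 -> NA
Op 4: route key 13: none >= 13, wrap to smallest pos 2 -> NA
Op 5: route key 8: none >= 8, wrap to smallest pos 2 -> NA
Op 6: route key 81: none >= 81, wrap to smallest pos 2 -> NA
Op 7: route key 76: none >= 76, wrap to smallest pos 2 -> NA
Op 8: add NB@61 -> ring=[2:NA,61:NB]
Op 9: add NC@85 -> ring=[2:NA,61:NB,85:NC]
Final route key 80: smallest pos >= 80 is 85 -> NC

Answer: NC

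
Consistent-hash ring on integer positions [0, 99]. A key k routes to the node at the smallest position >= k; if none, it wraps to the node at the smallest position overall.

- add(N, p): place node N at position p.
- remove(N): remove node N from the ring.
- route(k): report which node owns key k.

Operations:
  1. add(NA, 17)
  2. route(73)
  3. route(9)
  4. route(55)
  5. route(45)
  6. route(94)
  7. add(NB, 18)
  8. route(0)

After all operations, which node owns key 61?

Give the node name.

Op 1: add NA@17 -> ring=[17:NA]
Op 2: route key 73: none >= 73, wrap to smallest pos 17 -> NA
Op 3: route key 9: smallest pos >= 9 is 17 -> NA
Op 4: route key 55: none >= 55, wrap to smallest pos 17 -> NA
Op 5: route key 45: none >= 45, wrap to smallest pos 17 -> NA
Op 6: route key 94: none >= 94, wrap to smallest pos 17 -> NA
Op 7: add NB@18 -> ring=[17:NA,18:NB]
Op 8: route key 0: smallest pos >= 0 is 17 -> NA
Final route key 61: none >= 61, wrap to smallest pos 17 -> NA

Answer: NA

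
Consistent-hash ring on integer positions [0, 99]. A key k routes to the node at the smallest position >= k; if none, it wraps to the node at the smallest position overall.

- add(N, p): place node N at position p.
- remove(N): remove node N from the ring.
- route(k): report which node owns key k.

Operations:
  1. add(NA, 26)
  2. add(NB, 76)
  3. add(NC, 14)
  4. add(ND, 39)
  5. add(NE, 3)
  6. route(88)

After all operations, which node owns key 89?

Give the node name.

Answer: NE

Derivation:
Op 1: add NA@26 -> ring=[26:NA]
Op 2: add NB@76 -> ring=[26:NA,76:NB]
Op 3: add NC@14 -> ring=[14:NC,26:NA,76:NB]
Op 4: add ND@39 -> ring=[14:NC,26:NA,39:ND,76:NB]
Op 5: add NE@3 -> ring=[3:NE,14:NC,26:NA,39:ND,76:NB]
Op 6: route key 88: none >= 88, wrap to smallest pos 3 -> NE
Final route key 89: none >= 89, wrap to smallest pos 3 -> NE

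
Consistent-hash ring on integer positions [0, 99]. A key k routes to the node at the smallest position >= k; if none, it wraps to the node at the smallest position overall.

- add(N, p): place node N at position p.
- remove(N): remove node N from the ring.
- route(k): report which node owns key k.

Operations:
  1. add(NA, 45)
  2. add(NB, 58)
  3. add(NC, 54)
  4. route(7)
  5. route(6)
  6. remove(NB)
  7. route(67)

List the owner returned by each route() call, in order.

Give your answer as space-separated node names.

Op 1: add NA@45 -> ring=[45:NA]
Op 2: add NB@58 -> ring=[45:NA,58:NB]
Op 3: add NC@54 -> ring=[45:NA,54:NC,58:NB]
Op 4: route key 7: smallest pos >= 7 is 45 -> NA
Op 5: route key 6: smallest pos >= 6 is 45 -> NA
Op 6: remove NB -> ring=[45:NA,54:NC]
Op 7: route key 67: none >= 67, wrap to smallest pos 45 -> NA

Answer: NA NA NA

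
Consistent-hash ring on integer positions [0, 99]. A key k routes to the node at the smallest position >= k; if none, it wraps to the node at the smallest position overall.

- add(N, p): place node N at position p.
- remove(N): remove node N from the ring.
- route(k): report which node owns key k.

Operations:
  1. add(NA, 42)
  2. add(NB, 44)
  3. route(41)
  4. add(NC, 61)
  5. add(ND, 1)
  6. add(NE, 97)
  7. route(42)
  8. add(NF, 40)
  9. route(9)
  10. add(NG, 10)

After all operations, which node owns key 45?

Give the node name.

Answer: NC

Derivation:
Op 1: add NA@42 -> ring=[42:NA]
Op 2: add NB@44 -> ring=[42:NA,44:NB]
Op 3: route key 41: smallest pos >= 41 is 42 -> NA
Op 4: add NC@61 -> ring=[42:NA,44:NB,61:NC]
Op 5: add ND@1 -> ring=[1:ND,42:NA,44:NB,61:NC]
Op 6: add NE@97 -> ring=[1:ND,42:NA,44:NB,61:NC,97:NE]
Op 7: route key 42: smallest pos >= 42 is 42 -> NA
Op 8: add NF@40 -> ring=[1:ND,40:NF,42:NA,44:NB,61:NC,97:NE]
Op 9: route key 9: smallest pos >= 9 is 40 -> NF
Op 10: add NG@10 -> ring=[1:ND,10:NG,40:NF,42:NA,44:NB,61:NC,97:NE]
Final route key 45: smallest pos >= 45 is 61 -> NC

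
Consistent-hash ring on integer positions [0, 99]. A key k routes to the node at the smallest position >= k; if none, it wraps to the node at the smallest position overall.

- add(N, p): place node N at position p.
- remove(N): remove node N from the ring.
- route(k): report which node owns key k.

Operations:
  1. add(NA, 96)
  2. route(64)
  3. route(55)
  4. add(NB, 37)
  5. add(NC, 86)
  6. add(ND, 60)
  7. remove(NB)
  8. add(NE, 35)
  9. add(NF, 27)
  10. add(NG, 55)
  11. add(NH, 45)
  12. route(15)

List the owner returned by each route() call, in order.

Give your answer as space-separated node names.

Answer: NA NA NF

Derivation:
Op 1: add NA@96 -> ring=[96:NA]
Op 2: route key 64: smallest pos >= 64 is 96 -> NA
Op 3: route key 55: smallest pos >= 55 is 96 -> NA
Op 4: add NB@37 -> ring=[37:NB,96:NA]
Op 5: add NC@86 -> ring=[37:NB,86:NC,96:NA]
Op 6: add ND@60 -> ring=[37:NB,60:ND,86:NC,96:NA]
Op 7: remove NB -> ring=[60:ND,86:NC,96:NA]
Op 8: add NE@35 -> ring=[35:NE,60:ND,86:NC,96:NA]
Op 9: add NF@27 -> ring=[27:NF,35:NE,60:ND,86:NC,96:NA]
Op 10: add NG@55 -> ring=[27:NF,35:NE,55:NG,60:ND,86:NC,96:NA]
Op 11: add NH@45 -> ring=[27:NF,35:NE,45:NH,55:NG,60:ND,86:NC,96:NA]
Op 12: route key 15: smallest pos >= 15 is 27 -> NF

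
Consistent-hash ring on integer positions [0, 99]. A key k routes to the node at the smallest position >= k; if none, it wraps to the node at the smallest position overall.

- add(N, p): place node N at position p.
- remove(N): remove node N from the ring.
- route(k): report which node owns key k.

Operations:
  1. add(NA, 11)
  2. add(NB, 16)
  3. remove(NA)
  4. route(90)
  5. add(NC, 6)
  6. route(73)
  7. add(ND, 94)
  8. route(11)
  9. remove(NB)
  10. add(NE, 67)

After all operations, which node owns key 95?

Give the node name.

Answer: NC

Derivation:
Op 1: add NA@11 -> ring=[11:NA]
Op 2: add NB@16 -> ring=[11:NA,16:NB]
Op 3: remove NA -> ring=[16:NB]
Op 4: route key 90: none >= 90, wrap to smallest pos 16 -> NB
Op 5: add NC@6 -> ring=[6:NC,16:NB]
Op 6: route key 73: none >= 73, wrap to smallest pos 6 -> NC
Op 7: add ND@94 -> ring=[6:NC,16:NB,94:ND]
Op 8: route key 11: smallest pos >= 11 is 16 -> NB
Op 9: remove NB -> ring=[6:NC,94:ND]
Op 10: add NE@67 -> ring=[6:NC,67:NE,94:ND]
Final route key 95: none >= 95, wrap to smallest pos 6 -> NC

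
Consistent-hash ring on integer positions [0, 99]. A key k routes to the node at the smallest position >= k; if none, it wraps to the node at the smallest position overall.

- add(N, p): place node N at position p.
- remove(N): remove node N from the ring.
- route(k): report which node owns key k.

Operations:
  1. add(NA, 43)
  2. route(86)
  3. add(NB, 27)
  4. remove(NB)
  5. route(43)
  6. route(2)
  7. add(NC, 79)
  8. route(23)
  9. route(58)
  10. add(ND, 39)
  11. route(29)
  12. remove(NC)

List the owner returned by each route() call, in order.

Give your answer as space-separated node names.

Answer: NA NA NA NA NC ND

Derivation:
Op 1: add NA@43 -> ring=[43:NA]
Op 2: route key 86: none >= 86, wrap to smallest pos 43 -> NA
Op 3: add NB@27 -> ring=[27:NB,43:NA]
Op 4: remove NB -> ring=[43:NA]
Op 5: route key 43: smallest pos >= 43 is 43 -> NA
Op 6: route key 2: smallest pos >= 2 is 43 -> NA
Op 7: add NC@79 -> ring=[43:NA,79:NC]
Op 8: route key 23: smallest pos >= 23 is 43 -> NA
Op 9: route key 58: smallest pos >= 58 is 79 -> NC
Op 10: add ND@39 -> ring=[39:ND,43:NA,79:NC]
Op 11: route key 29: smallest pos >= 29 is 39 -> ND
Op 12: remove NC -> ring=[39:ND,43:NA]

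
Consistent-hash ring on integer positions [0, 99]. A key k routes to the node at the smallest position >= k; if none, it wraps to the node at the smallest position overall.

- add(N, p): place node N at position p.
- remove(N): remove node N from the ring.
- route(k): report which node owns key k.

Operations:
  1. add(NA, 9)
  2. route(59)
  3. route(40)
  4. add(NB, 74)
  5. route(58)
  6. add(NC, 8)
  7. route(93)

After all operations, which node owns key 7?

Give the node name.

Answer: NC

Derivation:
Op 1: add NA@9 -> ring=[9:NA]
Op 2: route key 59: none >= 59, wrap to smallest pos 9 -> NA
Op 3: route key 40: none >= 40, wrap to smallest pos 9 -> NA
Op 4: add NB@74 -> ring=[9:NA,74:NB]
Op 5: route key 58: smallest pos >= 58 is 74 -> NB
Op 6: add NC@8 -> ring=[8:NC,9:NA,74:NB]
Op 7: route key 93: none >= 93, wrap to smallest pos 8 -> NC
Final route key 7: smallest pos >= 7 is 8 -> NC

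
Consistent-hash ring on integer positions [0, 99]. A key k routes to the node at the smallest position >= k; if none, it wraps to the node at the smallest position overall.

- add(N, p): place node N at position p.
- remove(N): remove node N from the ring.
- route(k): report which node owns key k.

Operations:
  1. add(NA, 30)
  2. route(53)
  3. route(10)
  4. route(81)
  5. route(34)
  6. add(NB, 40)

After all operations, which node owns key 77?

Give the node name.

Op 1: add NA@30 -> ring=[30:NA]
Op 2: route key 53: none >= 53, wrap to smallest pos 30 -> NA
Op 3: route key 10: smallest pos >= 10 is 30 -> NA
Op 4: route key 81: none >= 81, wrap to smallest pos 30 -> NA
Op 5: route key 34: none >= 34, wrap to smallest pos 30 -> NA
Op 6: add NB@40 -> ring=[30:NA,40:NB]
Final route key 77: none >= 77, wrap to smallest pos 30 -> NA

Answer: NA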